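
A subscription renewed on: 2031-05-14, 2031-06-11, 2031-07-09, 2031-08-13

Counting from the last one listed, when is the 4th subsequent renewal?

Gaps: 28, 28, 35 days — a mix of 28 and 35. Every date is a Wednesday.
Each is the 2nd Wednesday of its month.
2nd Wednesday of September 2031: 2031-09-10.
2nd Wednesday of October 2031: 2031-10-08.
2nd Wednesday of November 2031: 2031-11-12.
December 2031 — 2nd Wednesday is 2031-12-10.

2031-12-10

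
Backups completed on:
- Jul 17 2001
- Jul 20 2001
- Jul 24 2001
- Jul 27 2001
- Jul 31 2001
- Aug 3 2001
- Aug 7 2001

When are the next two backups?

The gap pattern 3, 4, 3, 4, 3, 4 repeats every 2 events.
These are the Tuesdays and Fridays of each week.
Next Friday: Aug 10 2001.
Next Tuesday: Aug 14 2001.

Aug 10 2001, Aug 14 2001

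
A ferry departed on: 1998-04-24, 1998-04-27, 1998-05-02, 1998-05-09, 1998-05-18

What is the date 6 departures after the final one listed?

Gaps: 3, 5, 7, 9 days — each gap is 2 larger than the previous one.
Next gap: 11 days. 1998-05-18 + 11 days = 1998-05-29.
Next gap: 13 days. 1998-05-29 + 13 days = 1998-06-11.
Next gap: 15 days. 1998-06-11 + 15 days = 1998-06-26.
Next gap: 17 days. 1998-06-26 + 17 days = 1998-07-13.
Next gap: 19 days. 1998-07-13 + 19 days = 1998-08-01.
Next gap: 21 days. 1998-08-01 + 21 days = 1998-08-22.

1998-08-22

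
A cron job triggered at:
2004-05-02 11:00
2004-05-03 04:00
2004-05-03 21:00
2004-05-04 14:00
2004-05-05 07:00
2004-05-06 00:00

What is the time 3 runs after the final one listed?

Spacing: 17, 17, 17, 17, 17 h — constant 17 h.
2004-05-06 00:00 + 17 h = 2004-05-06 17:00.
2004-05-06 17:00 + 17 h = 2004-05-07 10:00.
2004-05-07 10:00 + 17 h = 2004-05-08 03:00.

2004-05-08 03:00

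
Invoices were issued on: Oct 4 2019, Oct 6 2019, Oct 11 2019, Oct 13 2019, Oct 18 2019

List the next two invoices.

The gap pattern 2, 5, 2, 5 repeats every 2 events.
These are the Fridays and Sundays of each week.
The following Sunday is Oct 20 2019.
Next Friday: Oct 25 2019.

Oct 20 2019, Oct 25 2019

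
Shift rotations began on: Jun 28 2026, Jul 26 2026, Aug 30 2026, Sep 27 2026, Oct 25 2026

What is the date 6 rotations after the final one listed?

Apr 25 2027

These are Sundays with 28, 35, 28, 28-day gaps.
Each is the final Sunday of its month — Aug 30 2026 is past the 28th, so '4th Sunday' doesn't fit.
Last Sunday of November 2026: Nov 29 2026.
Last Sunday of December 2026: Dec 27 2026.
Last Sunday of January 2027: Jan 31 2027.
Last Sunday of February 2027: Feb 28 2027.
March 2027 ends with Sunday Mar 28 2027.
Last Sunday of April 2027: Apr 25 2027.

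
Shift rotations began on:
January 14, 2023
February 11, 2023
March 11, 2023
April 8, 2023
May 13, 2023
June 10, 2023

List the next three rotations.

July 8, 2023; August 12, 2023; September 9, 2023

These are Saturdays at 28- or 35-day spacing (28, 28, 28, 35, 28).
The pattern: 2nd Saturday of the month.
July 2023 — 2nd Saturday is July 8, 2023.
2nd Saturday of August 2023: August 12, 2023.
September 2023 — 2nd Saturday is September 9, 2023.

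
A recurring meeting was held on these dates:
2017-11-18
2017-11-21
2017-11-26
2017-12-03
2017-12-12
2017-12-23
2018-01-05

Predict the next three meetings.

2018-01-20, 2018-02-06, 2018-02-25

The spacing grows by 2 each time: 3, 5, 7, 9, 11, 13 days.
Next gap: 15 days. 2018-01-05 + 15 days = 2018-01-20.
Next gap: 17 days. 2018-01-20 + 17 days = 2018-02-06.
Next gap: 19 days. 2018-02-06 + 19 days = 2018-02-25.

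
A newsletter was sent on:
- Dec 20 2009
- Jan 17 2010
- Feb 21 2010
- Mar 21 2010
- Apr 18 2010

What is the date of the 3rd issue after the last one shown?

These are Sundays at 28- or 35-day spacing (28, 35, 28, 28).
The pattern: 3rd Sunday of the month.
3rd Sunday of May 2010: May 16 2010.
3rd Sunday of June 2010: Jun 20 2010.
July 2010 — 3rd Sunday is Jul 18 2010.

Jul 18 2010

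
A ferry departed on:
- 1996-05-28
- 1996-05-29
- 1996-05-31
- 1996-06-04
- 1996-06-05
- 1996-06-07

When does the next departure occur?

1996-06-11

The gap pattern 1, 2, 4, 1, 2 repeats every 3 events.
These are the Tuesdays, Wednesdays and Fridays of each week.
Next Tuesday: 1996-06-11.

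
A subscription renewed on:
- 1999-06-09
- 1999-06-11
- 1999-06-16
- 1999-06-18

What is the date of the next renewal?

1999-06-23

Every event lands on a Wednesday or Friday (gaps cycle 2, 5, 2).
So the schedule is: every Wednesday and Friday.
Next Wednesday: 1999-06-23.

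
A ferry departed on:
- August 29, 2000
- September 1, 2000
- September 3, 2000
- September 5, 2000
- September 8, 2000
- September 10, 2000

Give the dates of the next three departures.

September 12, 2000; September 15, 2000; September 17, 2000

Gaps: 3, 2, 2, 3, 2 days — not constant, but cyclic with period 3.
The events fall on every Tuesday, Friday and Sunday.
The following Tuesday is September 12, 2000.
Next Friday: September 15, 2000.
The following Sunday is September 17, 2000.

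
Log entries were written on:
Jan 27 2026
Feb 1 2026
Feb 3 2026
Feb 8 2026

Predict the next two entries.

Feb 10 2026, Feb 15 2026

Every event lands on a Tuesday or Sunday (gaps cycle 5, 2, 5).
So the schedule is: every Tuesday and Sunday.
The following Tuesday is Feb 10 2026.
Next Sunday: Feb 15 2026.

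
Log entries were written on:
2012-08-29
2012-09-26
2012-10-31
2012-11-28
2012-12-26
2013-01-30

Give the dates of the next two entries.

2013-02-27, 2013-03-27

These are Wednesdays with 28, 35, 28, 28, 35-day gaps.
Each is the final Wednesday of its month — 2012-08-29 is past the 28th, so '4th Wednesday' doesn't fit.
Last Wednesday of February 2013: 2013-02-27.
Last Wednesday of March 2013: 2013-03-27.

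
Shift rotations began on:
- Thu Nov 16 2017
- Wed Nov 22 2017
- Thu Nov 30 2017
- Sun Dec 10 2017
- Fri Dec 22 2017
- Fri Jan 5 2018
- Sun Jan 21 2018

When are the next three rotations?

The spacing grows by 2 each time: 6, 8, 10, 12, 14, 16 days.
Next gap: 18 days. Sun Jan 21 2018 + 18 days = Thu Feb 8 2018.
Next gap: 20 days. Thu Feb 8 2018 + 20 days = Wed Feb 28 2018.
Next gap: 22 days. Wed Feb 28 2018 + 22 days = Thu Mar 22 2018.

Thu Feb 8 2018, Wed Feb 28 2018, Thu Mar 22 2018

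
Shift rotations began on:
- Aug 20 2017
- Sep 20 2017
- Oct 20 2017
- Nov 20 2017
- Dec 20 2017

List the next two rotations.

Gaps: 31, 30, 31, 30 days — not constant. Every event is on the 20th of the month.
Pattern: the 20th of each month.
Next: January 2018 → Jan 20 2018.
February 2018: Feb 20 2018.

Jan 20 2018, Feb 20 2018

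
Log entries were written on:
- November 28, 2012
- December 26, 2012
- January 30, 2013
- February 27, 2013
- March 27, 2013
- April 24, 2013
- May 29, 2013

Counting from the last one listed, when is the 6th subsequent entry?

All Wednesdays; the gaps (28, 35, 28, 28, 28, 35) vary with month length.
This is the last Wednesday of each month.
June 2013 ends with Wednesday June 26, 2013.
Last Wednesday of July 2013: July 31, 2013.
August 2013 ends with Wednesday August 28, 2013.
September 2013 ends with Wednesday September 25, 2013.
October 2013 ends with Wednesday October 30, 2013.
Last Wednesday of November 2013: November 27, 2013.

November 27, 2013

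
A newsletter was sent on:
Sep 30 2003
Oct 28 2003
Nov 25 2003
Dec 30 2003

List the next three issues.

Jan 27 2004, Feb 24 2004, Mar 30 2004

Every date is a Tuesday; gaps 28, 28, 35 days.
Each is the last Tuesday of its month (at least one falls on the 29th or later, ruling out '4th Tuesday').
January 2004 ends with Tuesday Jan 27 2004.
Last Tuesday of February 2004: Feb 24 2004.
March 2004 ends with Tuesday Mar 30 2004.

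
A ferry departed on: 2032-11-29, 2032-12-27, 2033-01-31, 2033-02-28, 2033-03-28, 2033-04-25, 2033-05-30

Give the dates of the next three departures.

These are Mondays with 28, 35, 28, 28, 28, 35-day gaps.
Each is the final Monday of its month — 2032-11-29 is past the 28th, so '4th Monday' doesn't fit.
Last Monday of June 2033: 2033-06-27.
July 2033 ends with Monday 2033-07-25.
Last Monday of August 2033: 2033-08-29.

2033-06-27, 2033-07-25, 2033-08-29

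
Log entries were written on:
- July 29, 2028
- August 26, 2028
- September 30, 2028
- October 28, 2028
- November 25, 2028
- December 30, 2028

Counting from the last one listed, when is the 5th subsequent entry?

May 26, 2029

These are Saturdays with 28, 35, 28, 28, 35-day gaps.
Each is the final Saturday of its month — July 29, 2028 is past the 28th, so '4th Saturday' doesn't fit.
Last Saturday of January 2029: January 27, 2029.
Last Saturday of February 2029: February 24, 2029.
Last Saturday of March 2029: March 31, 2029.
Last Saturday of April 2029: April 28, 2029.
May 2029 ends with Saturday May 26, 2029.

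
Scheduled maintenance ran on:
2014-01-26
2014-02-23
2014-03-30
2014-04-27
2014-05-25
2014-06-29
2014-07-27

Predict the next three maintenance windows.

2014-08-31, 2014-09-28, 2014-10-26

All Sundays; the gaps (28, 35, 28, 28, 35, 28) vary with month length.
This is the last Sunday of each month.
August 2014 ends with Sunday 2014-08-31.
September 2014 ends with Sunday 2014-09-28.
October 2014 ends with Sunday 2014-10-26.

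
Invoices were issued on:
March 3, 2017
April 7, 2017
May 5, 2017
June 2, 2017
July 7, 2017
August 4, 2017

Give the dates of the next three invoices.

September 1, 2017; October 6, 2017; November 3, 2017

These are Fridays at 28- or 35-day spacing (35, 28, 28, 35, 28).
The pattern: 1st Friday of the month.
1st Friday of September 2017: September 1, 2017.
October 2017 — 1st Friday is October 6, 2017.
1st Friday of November 2017: November 3, 2017.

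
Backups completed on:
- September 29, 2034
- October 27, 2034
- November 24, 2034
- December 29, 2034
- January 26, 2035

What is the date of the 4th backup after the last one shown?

May 25, 2035

Every date is a Friday; gaps 28, 28, 35, 28 days.
Each is the last Friday of its month (at least one falls on the 29th or later, ruling out '4th Friday').
February 2035 ends with Friday February 23, 2035.
Last Friday of March 2035: March 30, 2035.
April 2035 ends with Friday April 27, 2035.
Last Friday of May 2035: May 25, 2035.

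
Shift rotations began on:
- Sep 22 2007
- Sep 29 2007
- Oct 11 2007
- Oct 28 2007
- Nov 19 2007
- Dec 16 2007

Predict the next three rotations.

Jan 17 2008, Feb 23 2008, Apr 5 2008

Intervals are 7, 12, 17, 22, 27 days — an arithmetic progression with common difference 5.
Next gap: 32 days. Dec 16 2007 + 32 days = Jan 17 2008.
Next gap: 37 days. Jan 17 2008 + 37 days = Feb 23 2008.
Next gap: 42 days. Feb 23 2008 + 42 days = Apr 5 2008.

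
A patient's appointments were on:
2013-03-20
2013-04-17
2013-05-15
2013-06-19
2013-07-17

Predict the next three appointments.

All dates are Wednesdays, 28, 28, 35, 28 days apart.
Specifically, the 3rd Wednesday of each month.
August 2013 — 3rd Wednesday is 2013-08-21.
September 2013 — 3rd Wednesday is 2013-09-18.
October 2013 — 3rd Wednesday is 2013-10-16.

2013-08-21, 2013-09-18, 2013-10-16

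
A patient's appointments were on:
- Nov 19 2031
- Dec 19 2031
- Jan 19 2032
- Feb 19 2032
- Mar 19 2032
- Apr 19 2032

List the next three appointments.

May 19 2032, Jun 19 2032, Jul 19 2032

Gaps: 30, 31, 31, 29, 31 days — not constant. Every event is on the 19th of the month.
Pattern: the 19th of each month.
May 2032: May 19 2032.
Next: June 2032 → Jun 19 2032.
July 2032: Jul 19 2032.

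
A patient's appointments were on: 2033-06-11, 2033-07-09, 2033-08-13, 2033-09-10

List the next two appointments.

All dates are Saturdays, 28, 35, 28 days apart.
Specifically, the 2nd Saturday of each month.
October 2033 — 2nd Saturday is 2033-10-08.
November 2033 — 2nd Saturday is 2033-11-12.

2033-10-08, 2033-11-12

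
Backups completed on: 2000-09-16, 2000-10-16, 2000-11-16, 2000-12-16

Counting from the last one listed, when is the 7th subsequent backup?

2001-07-16

Gaps: 30, 31, 30 days — not constant. Every event is on the 16th of the month.
Pattern: the 16th of each month.
Next: January 2001 → 2001-01-16.
February 2001: 2001-02-16.
March 2001: 2001-03-16.
April 2001: 2001-04-16.
May 2001: 2001-05-16.
June 2001: 2001-06-16.
Next: July 2001 → 2001-07-16.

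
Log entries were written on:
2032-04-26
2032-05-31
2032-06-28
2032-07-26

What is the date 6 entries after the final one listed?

2033-01-31

All Mondays; the gaps (35, 28, 28) vary with month length.
This is the last Monday of each month.
August 2032 ends with Monday 2032-08-30.
Last Monday of September 2032: 2032-09-27.
October 2032 ends with Monday 2032-10-25.
Last Monday of November 2032: 2032-11-29.
December 2032 ends with Monday 2032-12-27.
Last Monday of January 2033: 2033-01-31.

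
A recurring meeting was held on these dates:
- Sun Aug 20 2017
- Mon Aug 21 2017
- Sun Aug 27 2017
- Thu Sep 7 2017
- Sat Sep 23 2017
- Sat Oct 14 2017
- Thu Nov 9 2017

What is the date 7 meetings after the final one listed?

Intervals are 1, 6, 11, 16, 21, 26 days — an arithmetic progression with common difference 5.
Next gap: 31 days. Thu Nov 9 2017 + 31 days = Sun Dec 10 2017.
Next gap: 36 days. Sun Dec 10 2017 + 36 days = Mon Jan 15 2018.
Next gap: 41 days. Mon Jan 15 2018 + 41 days = Sun Feb 25 2018.
Next gap: 46 days. Sun Feb 25 2018 + 46 days = Thu Apr 12 2018.
Next gap: 51 days. Thu Apr 12 2018 + 51 days = Sat Jun 2 2018.
Next gap: 56 days. Sat Jun 2 2018 + 56 days = Sat Jul 28 2018.
Next gap: 61 days. Sat Jul 28 2018 + 61 days = Thu Sep 27 2018.

Thu Sep 27 2018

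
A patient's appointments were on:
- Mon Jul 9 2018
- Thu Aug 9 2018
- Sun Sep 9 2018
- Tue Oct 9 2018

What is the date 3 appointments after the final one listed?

Wed Jan 9 2019

Each date is the 9th; the gaps (31, 31, 30) track the month lengths.
The rule is the 9th of each month.
November 2018: Fri Nov 9 2018.
Next: December 2018 → Sun Dec 9 2018.
Next: January 2019 → Wed Jan 9 2019.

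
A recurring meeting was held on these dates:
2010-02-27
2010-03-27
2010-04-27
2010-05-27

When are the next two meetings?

2010-06-27, 2010-07-27

Gaps: 28, 31, 30 days — not constant. Every event is on the 27th of the month.
Pattern: the 27th of each month.
Next: June 2010 → 2010-06-27.
Next: July 2010 → 2010-07-27.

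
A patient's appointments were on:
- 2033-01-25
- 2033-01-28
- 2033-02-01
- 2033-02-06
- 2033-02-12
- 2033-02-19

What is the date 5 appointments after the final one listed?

Intervals are 3, 4, 5, 6, 7 days — an arithmetic progression with common difference 1.
Next gap: 8 days. 2033-02-19 + 8 days = 2033-02-27.
Next gap: 9 days. 2033-02-27 + 9 days = 2033-03-08.
Next gap: 10 days. 2033-03-08 + 10 days = 2033-03-18.
Next gap: 11 days. 2033-03-18 + 11 days = 2033-03-29.
Next gap: 12 days. 2033-03-29 + 12 days = 2033-04-10.

2033-04-10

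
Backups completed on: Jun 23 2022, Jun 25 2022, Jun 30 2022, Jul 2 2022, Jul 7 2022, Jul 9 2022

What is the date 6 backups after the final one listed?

Jul 30 2022

The gap pattern 2, 5, 2, 5, 2 repeats every 2 events.
These are the Thursdays and Saturdays of each week.
The following Thursday is Jul 14 2022.
Next Saturday: Jul 16 2022.
The following Thursday is Jul 21 2022.
Next Saturday: Jul 23 2022.
The following Thursday is Jul 28 2022.
Next Saturday: Jul 30 2022.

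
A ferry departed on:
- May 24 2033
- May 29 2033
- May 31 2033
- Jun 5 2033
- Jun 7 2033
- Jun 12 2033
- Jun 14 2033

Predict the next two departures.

Jun 19 2033, Jun 21 2033

Gaps: 5, 2, 5, 2, 5, 2 days — not constant, but cyclic with period 2.
The events fall on every Tuesday and Sunday.
The following Sunday is Jun 19 2033.
Next Tuesday: Jun 21 2033.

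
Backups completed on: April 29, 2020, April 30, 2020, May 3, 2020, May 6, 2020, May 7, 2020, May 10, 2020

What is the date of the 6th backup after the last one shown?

Gaps: 1, 3, 3, 1, 3 days — not constant, but cyclic with period 3.
The events fall on every Wednesday, Thursday and Sunday.
The following Wednesday is May 13, 2020.
Next Thursday: May 14, 2020.
The following Sunday is May 17, 2020.
Next Wednesday: May 20, 2020.
The following Thursday is May 21, 2020.
Next Sunday: May 24, 2020.

May 24, 2020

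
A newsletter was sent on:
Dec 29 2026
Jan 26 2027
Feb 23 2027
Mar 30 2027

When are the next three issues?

These are Tuesdays with 28, 28, 35-day gaps.
Each is the final Tuesday of its month — Dec 29 2026 is past the 28th, so '4th Tuesday' doesn't fit.
April 2027 ends with Tuesday Apr 27 2027.
May 2027 ends with Tuesday May 25 2027.
June 2027 ends with Tuesday Jun 29 2027.

Apr 27 2027, May 25 2027, Jun 29 2027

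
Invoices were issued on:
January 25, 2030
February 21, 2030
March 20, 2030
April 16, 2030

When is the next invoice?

May 13, 2030

Gaps between consecutive events: 27, 27, 27 days — a constant 27-day interval.
April 16, 2030 + 27 days = May 13, 2030.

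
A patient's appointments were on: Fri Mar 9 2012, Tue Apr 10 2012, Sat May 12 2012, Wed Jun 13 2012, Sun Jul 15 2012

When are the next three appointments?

Thu Aug 16 2012, Mon Sep 17 2012, Fri Oct 19 2012

The spacing is 32, 32, 32, 32 days — always 32 days.
Sun Jul 15 2012 + 32 days = Thu Aug 16 2012.
Thu Aug 16 2012 + 32 days = Mon Sep 17 2012.
Mon Sep 17 2012 + 32 days = Fri Oct 19 2012.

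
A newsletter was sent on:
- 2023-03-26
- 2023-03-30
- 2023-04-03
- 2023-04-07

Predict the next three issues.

2023-04-11, 2023-04-15, 2023-04-19

Every event comes 4 days after the last (4, 4, 4).
2023-04-07 + 4 days = 2023-04-11.
2023-04-11 + 4 days = 2023-04-15.
2023-04-15 + 4 days = 2023-04-19.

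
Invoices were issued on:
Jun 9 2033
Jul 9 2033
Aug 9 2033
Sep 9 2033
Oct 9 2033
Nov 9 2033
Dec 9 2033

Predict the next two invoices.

Each date is the 9th; the gaps (30, 31, 31, 30, 31, 30) track the month lengths.
The rule is the 9th of each month.
January 2034: Jan 9 2034.
Next: February 2034 → Feb 9 2034.

Jan 9 2034, Feb 9 2034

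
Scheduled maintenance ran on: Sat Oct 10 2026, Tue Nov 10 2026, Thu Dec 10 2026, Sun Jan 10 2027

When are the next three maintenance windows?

Each date is the 10th; the gaps (31, 30, 31) track the month lengths.
The rule is the 10th of each month.
February 2027: Wed Feb 10 2027.
Next: March 2027 → Wed Mar 10 2027.
April 2027: Sat Apr 10 2027.

Wed Feb 10 2027, Wed Mar 10 2027, Sat Apr 10 2027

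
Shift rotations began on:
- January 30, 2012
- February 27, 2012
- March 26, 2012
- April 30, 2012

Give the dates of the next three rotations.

May 28, 2012; June 25, 2012; July 30, 2012

All Mondays; the gaps (28, 28, 35) vary with month length.
This is the last Monday of each month.
May 2012 ends with Monday May 28, 2012.
June 2012 ends with Monday June 25, 2012.
Last Monday of July 2012: July 30, 2012.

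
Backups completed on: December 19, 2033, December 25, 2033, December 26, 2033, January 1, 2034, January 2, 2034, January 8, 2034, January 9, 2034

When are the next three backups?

Gaps: 6, 1, 6, 1, 6, 1 days — not constant, but cyclic with period 2.
The events fall on every Monday and Sunday.
The following Sunday is January 15, 2034.
Next Monday: January 16, 2034.
The following Sunday is January 22, 2034.

January 15, 2034; January 16, 2034; January 22, 2034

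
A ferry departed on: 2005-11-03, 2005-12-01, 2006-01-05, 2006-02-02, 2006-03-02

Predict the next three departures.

All dates are Thursdays, 28, 35, 28, 28 days apart.
Specifically, the 1st Thursday of each month.
April 2006 — 1st Thursday is 2006-04-06.
May 2006 — 1st Thursday is 2006-05-04.
June 2006 — 1st Thursday is 2006-06-01.

2006-04-06, 2006-05-04, 2006-06-01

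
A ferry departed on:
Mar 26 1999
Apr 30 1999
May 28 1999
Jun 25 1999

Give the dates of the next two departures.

These are Fridays with 35, 28, 28-day gaps.
Each is the final Friday of its month — Apr 30 1999 is past the 28th, so '4th Friday' doesn't fit.
July 1999 ends with Friday Jul 30 1999.
Last Friday of August 1999: Aug 27 1999.

Jul 30 1999, Aug 27 1999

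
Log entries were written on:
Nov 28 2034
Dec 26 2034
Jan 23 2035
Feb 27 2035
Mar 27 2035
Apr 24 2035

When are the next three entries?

May 22 2035, Jun 26 2035, Jul 24 2035

Gaps: 28, 28, 35, 28, 28 days — a mix of 28 and 35. Every date is a Tuesday.
Each is the 4th Tuesday of its month.
4th Tuesday of May 2035: May 22 2035.
June 2035 — 4th Tuesday is Jun 26 2035.
July 2035 — 4th Tuesday is Jul 24 2035.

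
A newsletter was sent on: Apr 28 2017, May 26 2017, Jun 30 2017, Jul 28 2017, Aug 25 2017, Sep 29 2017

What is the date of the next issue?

Oct 27 2017

These are Fridays with 28, 35, 28, 28, 35-day gaps.
Each is the final Friday of its month — Jun 30 2017 is past the 28th, so '4th Friday' doesn't fit.
Last Friday of October 2017: Oct 27 2017.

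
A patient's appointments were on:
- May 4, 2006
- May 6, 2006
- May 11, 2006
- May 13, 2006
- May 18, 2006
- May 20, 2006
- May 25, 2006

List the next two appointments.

May 27, 2006; June 1, 2006

Every event lands on a Thursday or Saturday (gaps cycle 2, 5, 2, 5, 2, 5).
So the schedule is: every Thursday and Saturday.
Next Saturday: May 27, 2006.
The following Thursday is June 1, 2006.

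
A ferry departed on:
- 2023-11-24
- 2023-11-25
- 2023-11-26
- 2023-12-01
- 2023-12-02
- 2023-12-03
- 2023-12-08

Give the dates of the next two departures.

2023-12-09, 2023-12-10

Gaps: 1, 1, 5, 1, 1, 5 days — not constant, but cyclic with period 3.
The events fall on every Friday, Saturday and Sunday.
Next Saturday: 2023-12-09.
Next Sunday: 2023-12-10.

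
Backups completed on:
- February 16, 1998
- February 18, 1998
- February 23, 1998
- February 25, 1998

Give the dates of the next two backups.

March 2, 1998; March 4, 1998

The gap pattern 2, 5, 2 repeats every 2 events.
These are the Mondays and Wednesdays of each week.
Next Monday: March 2, 1998.
Next Wednesday: March 4, 1998.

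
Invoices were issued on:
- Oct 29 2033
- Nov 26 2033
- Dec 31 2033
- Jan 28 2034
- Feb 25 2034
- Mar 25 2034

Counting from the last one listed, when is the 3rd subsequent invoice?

These are Saturdays with 28, 35, 28, 28, 28-day gaps.
Each is the final Saturday of its month — Oct 29 2033 is past the 28th, so '4th Saturday' doesn't fit.
April 2034 ends with Saturday Apr 29 2034.
Last Saturday of May 2034: May 27 2034.
Last Saturday of June 2034: Jun 24 2034.

Jun 24 2034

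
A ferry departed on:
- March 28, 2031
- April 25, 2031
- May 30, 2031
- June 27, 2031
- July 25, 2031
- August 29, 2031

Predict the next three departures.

September 26, 2031; October 31, 2031; November 28, 2031

These are Fridays with 28, 35, 28, 28, 35-day gaps.
Each is the final Friday of its month — May 30, 2031 is past the 28th, so '4th Friday' doesn't fit.
Last Friday of September 2031: September 26, 2031.
October 2031 ends with Friday October 31, 2031.
Last Friday of November 2031: November 28, 2031.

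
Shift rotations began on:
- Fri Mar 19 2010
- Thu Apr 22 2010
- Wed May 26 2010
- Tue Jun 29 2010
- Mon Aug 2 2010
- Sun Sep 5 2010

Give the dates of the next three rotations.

Sat Oct 9 2010, Fri Nov 12 2010, Thu Dec 16 2010

Every event comes 34 days after the last (34, 34, 34, 34, 34).
Sun Sep 5 2010 + 34 days = Sat Oct 9 2010.
Sat Oct 9 2010 + 34 days = Fri Nov 12 2010.
Fri Nov 12 2010 + 34 days = Thu Dec 16 2010.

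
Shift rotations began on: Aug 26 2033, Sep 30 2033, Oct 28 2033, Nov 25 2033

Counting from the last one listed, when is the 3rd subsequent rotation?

Feb 24 2034

These are Fridays with 35, 28, 28-day gaps.
Each is the final Friday of its month — Sep 30 2033 is past the 28th, so '4th Friday' doesn't fit.
Last Friday of December 2033: Dec 30 2033.
Last Friday of January 2034: Jan 27 2034.
February 2034 ends with Friday Feb 24 2034.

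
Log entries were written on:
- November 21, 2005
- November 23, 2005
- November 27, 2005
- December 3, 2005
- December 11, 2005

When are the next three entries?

December 21, 2005; January 2, 2006; January 16, 2006

Intervals are 2, 4, 6, 8 days — an arithmetic progression with common difference 2.
Next gap: 10 days. December 11, 2005 + 10 days = December 21, 2005.
Next gap: 12 days. December 21, 2005 + 12 days = January 2, 2006.
Next gap: 14 days. January 2, 2006 + 14 days = January 16, 2006.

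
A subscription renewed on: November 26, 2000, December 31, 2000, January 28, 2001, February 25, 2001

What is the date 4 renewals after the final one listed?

June 24, 2001

All Sundays; the gaps (35, 28, 28) vary with month length.
This is the last Sunday of each month.
March 2001 ends with Sunday March 25, 2001.
Last Sunday of April 2001: April 29, 2001.
May 2001 ends with Sunday May 27, 2001.
Last Sunday of June 2001: June 24, 2001.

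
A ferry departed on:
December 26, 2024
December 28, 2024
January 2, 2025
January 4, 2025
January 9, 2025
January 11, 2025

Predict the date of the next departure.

January 16, 2025

Every event lands on a Thursday or Saturday (gaps cycle 2, 5, 2, 5, 2).
So the schedule is: every Thursday and Saturday.
The following Thursday is January 16, 2025.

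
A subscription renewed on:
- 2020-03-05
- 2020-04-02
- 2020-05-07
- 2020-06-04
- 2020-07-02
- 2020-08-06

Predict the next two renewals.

2020-09-03, 2020-10-01

All dates are Thursdays, 28, 35, 28, 28, 35 days apart.
Specifically, the 1st Thursday of each month.
September 2020 — 1st Thursday is 2020-09-03.
October 2020 — 1st Thursday is 2020-10-01.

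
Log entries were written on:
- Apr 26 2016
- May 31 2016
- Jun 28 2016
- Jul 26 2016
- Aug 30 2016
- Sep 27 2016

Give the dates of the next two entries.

Oct 25 2016, Nov 29 2016

All Tuesdays; the gaps (35, 28, 28, 35, 28) vary with month length.
This is the last Tuesday of each month.
October 2016 ends with Tuesday Oct 25 2016.
November 2016 ends with Tuesday Nov 29 2016.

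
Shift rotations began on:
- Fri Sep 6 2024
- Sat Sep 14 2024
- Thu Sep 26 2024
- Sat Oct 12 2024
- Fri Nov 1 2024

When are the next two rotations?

Gaps: 8, 12, 16, 20 days — each gap is 4 larger than the previous one.
Next gap: 24 days. Fri Nov 1 2024 + 24 days = Mon Nov 25 2024.
Next gap: 28 days. Mon Nov 25 2024 + 28 days = Mon Dec 23 2024.

Mon Nov 25 2024, Mon Dec 23 2024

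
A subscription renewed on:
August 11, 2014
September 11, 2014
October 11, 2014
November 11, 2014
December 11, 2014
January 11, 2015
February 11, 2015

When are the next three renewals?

Each date is the 11th; the gaps (31, 30, 31, 30, 31, 31) track the month lengths.
The rule is the 11th of each month.
Next: March 2015 → March 11, 2015.
April 2015: April 11, 2015.
May 2015: May 11, 2015.

March 11, 2015; April 11, 2015; May 11, 2015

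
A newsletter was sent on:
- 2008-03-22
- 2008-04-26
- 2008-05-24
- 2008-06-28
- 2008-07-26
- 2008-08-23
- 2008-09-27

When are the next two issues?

Gaps: 35, 28, 35, 28, 28, 35 days — a mix of 28 and 35. Every date is a Saturday.
Each is the 4th Saturday of its month.
4th Saturday of October 2008: 2008-10-25.
4th Saturday of November 2008: 2008-11-22.

2008-10-25, 2008-11-22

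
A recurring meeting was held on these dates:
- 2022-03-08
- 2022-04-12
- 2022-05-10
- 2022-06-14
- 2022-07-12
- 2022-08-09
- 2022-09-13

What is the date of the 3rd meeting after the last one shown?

2022-12-13

Gaps: 35, 28, 35, 28, 28, 35 days — a mix of 28 and 35. Every date is a Tuesday.
Each is the 2nd Tuesday of its month.
2nd Tuesday of October 2022: 2022-10-11.
2nd Tuesday of November 2022: 2022-11-08.
2nd Tuesday of December 2022: 2022-12-13.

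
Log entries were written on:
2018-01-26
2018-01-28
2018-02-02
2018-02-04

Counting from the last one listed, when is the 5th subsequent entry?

Gaps: 2, 5, 2 days — not constant, but cyclic with period 2.
The events fall on every Friday and Sunday.
The following Friday is 2018-02-09.
The following Sunday is 2018-02-11.
The following Friday is 2018-02-16.
The following Sunday is 2018-02-18.
The following Friday is 2018-02-23.

2018-02-23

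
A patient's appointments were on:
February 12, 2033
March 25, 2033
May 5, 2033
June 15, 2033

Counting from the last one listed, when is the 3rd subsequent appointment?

The spacing is 41, 41, 41 days — always 41 days.
June 15, 2033 + 41 days = July 26, 2033.
July 26, 2033 + 41 days = September 5, 2033.
September 5, 2033 + 41 days = October 16, 2033.

October 16, 2033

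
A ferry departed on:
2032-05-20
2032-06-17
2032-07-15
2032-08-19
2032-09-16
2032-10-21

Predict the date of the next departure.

2032-11-18

All dates are Thursdays, 28, 28, 35, 28, 35 days apart.
Specifically, the 3rd Thursday of each month.
3rd Thursday of November 2032: 2032-11-18.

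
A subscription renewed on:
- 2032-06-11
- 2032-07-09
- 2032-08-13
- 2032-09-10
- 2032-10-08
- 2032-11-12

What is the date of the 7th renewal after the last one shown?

2033-06-10

Gaps: 28, 35, 28, 28, 35 days — a mix of 28 and 35. Every date is a Friday.
Each is the 2nd Friday of its month.
2nd Friday of December 2032: 2032-12-10.
January 2033 — 2nd Friday is 2033-01-14.
2nd Friday of February 2033: 2033-02-11.
March 2033 — 2nd Friday is 2033-03-11.
April 2033 — 2nd Friday is 2033-04-08.
2nd Friday of May 2033: 2033-05-13.
June 2033 — 2nd Friday is 2033-06-10.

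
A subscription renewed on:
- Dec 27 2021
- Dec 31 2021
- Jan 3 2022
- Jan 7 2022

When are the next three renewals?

Every event lands on a Monday or Friday (gaps cycle 4, 3, 4).
So the schedule is: every Monday and Friday.
Next Monday: Jan 10 2022.
The following Friday is Jan 14 2022.
The following Monday is Jan 17 2022.

Jan 10 2022, Jan 14 2022, Jan 17 2022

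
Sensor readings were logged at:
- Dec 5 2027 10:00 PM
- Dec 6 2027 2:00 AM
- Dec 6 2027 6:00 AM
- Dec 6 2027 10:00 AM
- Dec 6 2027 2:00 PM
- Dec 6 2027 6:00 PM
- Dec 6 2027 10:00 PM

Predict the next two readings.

Dec 7 2027 2:00 AM, Dec 7 2027 6:00 AM

Spacing: 4, 4, 4, 4, 4, 4 h — constant 4 h.
Dec 6 2027 10:00 PM + 4 h = Dec 7 2027 2:00 AM.
Dec 7 2027 2:00 AM + 4 h = Dec 7 2027 6:00 AM.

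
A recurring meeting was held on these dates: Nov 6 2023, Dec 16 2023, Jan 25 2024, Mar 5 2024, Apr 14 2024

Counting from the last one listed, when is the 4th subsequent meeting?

Gaps between consecutive events: 40, 40, 40, 40 days — a constant 40-day interval.
Apr 14 2024 + 40 days = May 24 2024.
May 24 2024 + 40 days = Jul 3 2024.
Jul 3 2024 + 40 days = Aug 12 2024.
Aug 12 2024 + 40 days = Sep 21 2024.

Sep 21 2024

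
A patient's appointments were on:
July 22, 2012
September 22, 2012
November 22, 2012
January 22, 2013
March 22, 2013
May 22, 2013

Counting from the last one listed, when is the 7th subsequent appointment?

Each date is the 22nd; the gaps (62, 61, 61, 59, 61) track the month lengths.
The rule is the 22nd of every 2 months.
Next: July 2013 → July 22, 2013.
September 2013: September 22, 2013.
Next: November 2013 → November 22, 2013.
January 2014: January 22, 2014.
March 2014: March 22, 2014.
May 2014: May 22, 2014.
Next: July 2014 → July 22, 2014.

July 22, 2014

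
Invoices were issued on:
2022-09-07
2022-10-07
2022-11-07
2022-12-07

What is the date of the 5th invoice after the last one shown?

2023-05-07

Gaps: 30, 31, 30 days — not constant. Every event is on the 7th of the month.
Pattern: the 7th of each month.
Next: January 2023 → 2023-01-07.
February 2023: 2023-02-07.
Next: March 2023 → 2023-03-07.
April 2023: 2023-04-07.
Next: May 2023 → 2023-05-07.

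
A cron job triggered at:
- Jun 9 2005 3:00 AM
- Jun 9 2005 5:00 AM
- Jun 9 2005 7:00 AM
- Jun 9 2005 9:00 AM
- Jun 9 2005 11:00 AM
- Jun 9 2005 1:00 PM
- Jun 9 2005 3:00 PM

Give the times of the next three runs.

The interval is a steady 2 hours (2, 2, 2, 2, 2, 2).
Jun 9 2005 3:00 PM + 2 h = Jun 9 2005 5:00 PM.
Jun 9 2005 5:00 PM + 2 h = Jun 9 2005 7:00 PM.
Jun 9 2005 7:00 PM + 2 h = Jun 9 2005 9:00 PM.

Jun 9 2005 5:00 PM, Jun 9 2005 7:00 PM, Jun 9 2005 9:00 PM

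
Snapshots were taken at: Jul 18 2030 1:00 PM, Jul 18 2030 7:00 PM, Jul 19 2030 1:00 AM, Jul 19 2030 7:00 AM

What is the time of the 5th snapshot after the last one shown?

Spacing: 6, 6, 6 h — constant 6 h.
Jul 19 2030 7:00 AM + 6 h = Jul 19 2030 1:00 PM.
Jul 19 2030 1:00 PM + 6 h = Jul 19 2030 7:00 PM.
Jul 19 2030 7:00 PM + 6 h = Jul 20 2030 1:00 AM.
Jul 20 2030 1:00 AM + 6 h = Jul 20 2030 7:00 AM.
Jul 20 2030 7:00 AM + 6 h = Jul 20 2030 1:00 PM.

Jul 20 2030 1:00 PM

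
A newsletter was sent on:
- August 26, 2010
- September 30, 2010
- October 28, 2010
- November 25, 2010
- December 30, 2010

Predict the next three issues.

January 27, 2011; February 24, 2011; March 31, 2011

All Thursdays; the gaps (35, 28, 28, 35) vary with month length.
This is the last Thursday of each month.
January 2011 ends with Thursday January 27, 2011.
February 2011 ends with Thursday February 24, 2011.
March 2011 ends with Thursday March 31, 2011.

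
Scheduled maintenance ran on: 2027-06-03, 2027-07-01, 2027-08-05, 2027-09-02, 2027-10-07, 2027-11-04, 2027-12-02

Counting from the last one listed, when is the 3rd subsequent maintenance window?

These are Thursdays at 28- or 35-day spacing (28, 35, 28, 35, 28, 28).
The pattern: 1st Thursday of the month.
1st Thursday of January 2028: 2028-01-06.
February 2028 — 1st Thursday is 2028-02-03.
1st Thursday of March 2028: 2028-03-02.

2028-03-02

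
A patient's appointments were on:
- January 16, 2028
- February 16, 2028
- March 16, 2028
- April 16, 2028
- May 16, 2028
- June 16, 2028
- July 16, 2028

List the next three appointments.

August 16, 2028; September 16, 2028; October 16, 2028

Gaps: 31, 29, 31, 30, 31, 30 days — not constant. Every event is on the 16th of the month.
Pattern: the 16th of each month.
Next: August 2028 → August 16, 2028.
September 2028: September 16, 2028.
October 2028: October 16, 2028.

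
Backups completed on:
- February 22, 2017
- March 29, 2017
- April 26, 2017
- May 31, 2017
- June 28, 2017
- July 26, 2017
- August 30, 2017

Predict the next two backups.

All Wednesdays; the gaps (35, 28, 35, 28, 28, 35) vary with month length.
This is the last Wednesday of each month.
Last Wednesday of September 2017: September 27, 2017.
October 2017 ends with Wednesday October 25, 2017.

September 27, 2017; October 25, 2017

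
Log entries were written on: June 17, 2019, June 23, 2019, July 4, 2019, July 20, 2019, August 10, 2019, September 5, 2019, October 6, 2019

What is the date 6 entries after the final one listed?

July 23, 2020

Intervals are 6, 11, 16, 21, 26, 31 days — an arithmetic progression with common difference 5.
Next gap: 36 days. October 6, 2019 + 36 days = November 11, 2019.
Next gap: 41 days. November 11, 2019 + 41 days = December 22, 2019.
Next gap: 46 days. December 22, 2019 + 46 days = February 6, 2020.
Next gap: 51 days. February 6, 2020 + 51 days = March 28, 2020.
Next gap: 56 days. March 28, 2020 + 56 days = May 23, 2020.
Next gap: 61 days. May 23, 2020 + 61 days = July 23, 2020.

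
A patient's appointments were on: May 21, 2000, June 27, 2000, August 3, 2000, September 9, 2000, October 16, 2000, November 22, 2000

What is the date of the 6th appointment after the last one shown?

July 2, 2001

Gaps between consecutive events: 37, 37, 37, 37, 37 days — a constant 37-day interval.
November 22, 2000 + 37 days = December 29, 2000.
December 29, 2000 + 37 days = February 4, 2001.
February 4, 2001 + 37 days = March 13, 2001.
March 13, 2001 + 37 days = April 19, 2001.
April 19, 2001 + 37 days = May 26, 2001.
May 26, 2001 + 37 days = July 2, 2001.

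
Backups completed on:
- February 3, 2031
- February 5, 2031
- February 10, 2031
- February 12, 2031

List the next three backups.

Every event lands on a Monday or Wednesday (gaps cycle 2, 5, 2).
So the schedule is: every Monday and Wednesday.
Next Monday: February 17, 2031.
The following Wednesday is February 19, 2031.
The following Monday is February 24, 2031.

February 17, 2031; February 19, 2031; February 24, 2031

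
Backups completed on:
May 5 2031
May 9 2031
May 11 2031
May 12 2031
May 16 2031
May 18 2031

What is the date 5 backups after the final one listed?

The gap pattern 4, 2, 1, 4, 2 repeats every 3 events.
These are the Mondays, Fridays and Sundays of each week.
The following Monday is May 19 2031.
The following Friday is May 23 2031.
The following Sunday is May 25 2031.
The following Monday is May 26 2031.
Next Friday: May 30 2031.

May 30 2031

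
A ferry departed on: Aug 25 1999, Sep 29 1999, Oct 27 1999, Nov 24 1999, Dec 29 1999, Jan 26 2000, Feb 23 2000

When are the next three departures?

All Wednesdays; the gaps (35, 28, 28, 35, 28, 28) vary with month length.
This is the last Wednesday of each month.
March 2000 ends with Wednesday Mar 29 2000.
April 2000 ends with Wednesday Apr 26 2000.
May 2000 ends with Wednesday May 31 2000.

Mar 29 2000, Apr 26 2000, May 31 2000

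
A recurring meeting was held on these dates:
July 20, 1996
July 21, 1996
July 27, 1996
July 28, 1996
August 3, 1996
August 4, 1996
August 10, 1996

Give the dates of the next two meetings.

August 11, 1996; August 17, 1996

The gap pattern 1, 6, 1, 6, 1, 6 repeats every 2 events.
These are the Saturdays and Sundays of each week.
The following Sunday is August 11, 1996.
Next Saturday: August 17, 1996.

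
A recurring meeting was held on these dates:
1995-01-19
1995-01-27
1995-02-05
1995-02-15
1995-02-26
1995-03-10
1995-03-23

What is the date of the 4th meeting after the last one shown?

Intervals are 8, 9, 10, 11, 12, 13 days — an arithmetic progression with common difference 1.
Next gap: 14 days. 1995-03-23 + 14 days = 1995-04-06.
Next gap: 15 days. 1995-04-06 + 15 days = 1995-04-21.
Next gap: 16 days. 1995-04-21 + 16 days = 1995-05-07.
Next gap: 17 days. 1995-05-07 + 17 days = 1995-05-24.

1995-05-24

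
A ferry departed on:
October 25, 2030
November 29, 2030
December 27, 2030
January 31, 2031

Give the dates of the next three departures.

February 28, 2031; March 28, 2031; April 25, 2031

These are Fridays with 35, 28, 35-day gaps.
Each is the final Friday of its month — November 29, 2030 is past the 28th, so '4th Friday' doesn't fit.
February 2031 ends with Friday February 28, 2031.
March 2031 ends with Friday March 28, 2031.
April 2031 ends with Friday April 25, 2031.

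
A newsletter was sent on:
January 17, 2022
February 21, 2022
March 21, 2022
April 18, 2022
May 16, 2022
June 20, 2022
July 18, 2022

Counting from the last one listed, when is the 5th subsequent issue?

Gaps: 35, 28, 28, 28, 35, 28 days — a mix of 28 and 35. Every date is a Monday.
Each is the 3rd Monday of its month.
3rd Monday of August 2022: August 15, 2022.
3rd Monday of September 2022: September 19, 2022.
October 2022 — 3rd Monday is October 17, 2022.
3rd Monday of November 2022: November 21, 2022.
3rd Monday of December 2022: December 19, 2022.

December 19, 2022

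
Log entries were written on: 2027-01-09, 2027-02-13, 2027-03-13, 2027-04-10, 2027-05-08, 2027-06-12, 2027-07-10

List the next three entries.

All dates are Saturdays, 35, 28, 28, 28, 35, 28 days apart.
Specifically, the 2nd Saturday of each month.
2nd Saturday of August 2027: 2027-08-14.
2nd Saturday of September 2027: 2027-09-11.
2nd Saturday of October 2027: 2027-10-09.

2027-08-14, 2027-09-11, 2027-10-09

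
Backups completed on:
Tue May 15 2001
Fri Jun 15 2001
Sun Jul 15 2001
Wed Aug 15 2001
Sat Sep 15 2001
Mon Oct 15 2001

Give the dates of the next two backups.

Thu Nov 15 2001, Sat Dec 15 2001

Each date is the 15th; the gaps (31, 30, 31, 31, 30) track the month lengths.
The rule is the 15th of each month.
Next: November 2001 → Thu Nov 15 2001.
December 2001: Sat Dec 15 2001.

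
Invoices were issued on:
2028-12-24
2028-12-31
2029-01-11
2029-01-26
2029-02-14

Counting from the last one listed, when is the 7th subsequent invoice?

2029-10-17

Intervals are 7, 11, 15, 19 days — an arithmetic progression with common difference 4.
Next gap: 23 days. 2029-02-14 + 23 days = 2029-03-09.
Next gap: 27 days. 2029-03-09 + 27 days = 2029-04-05.
Next gap: 31 days. 2029-04-05 + 31 days = 2029-05-06.
Next gap: 35 days. 2029-05-06 + 35 days = 2029-06-10.
Next gap: 39 days. 2029-06-10 + 39 days = 2029-07-19.
Next gap: 43 days. 2029-07-19 + 43 days = 2029-08-31.
Next gap: 47 days. 2029-08-31 + 47 days = 2029-10-17.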